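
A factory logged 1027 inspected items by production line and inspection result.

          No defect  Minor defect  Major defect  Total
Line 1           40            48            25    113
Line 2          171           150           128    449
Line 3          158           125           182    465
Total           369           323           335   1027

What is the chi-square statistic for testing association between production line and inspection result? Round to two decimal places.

Grand total N = 1027.
Expected counts (row total × column total / N):
  Line 1, No defect: 113×369/1027 = 40.601
  Line 1, Minor defect: 113×323/1027 = 35.539
  Line 1, Major defect: 113×335/1027 = 36.860
  Line 2, No defect: 449×369/1027 = 161.325
  Line 2, Minor defect: 449×323/1027 = 141.214
  Line 2, Major defect: 449×335/1027 = 146.461
  Line 3, No defect: 465×369/1027 = 167.074
  Line 3, Minor defect: 465×323/1027 = 146.246
  Line 3, Major defect: 465×335/1027 = 151.680
Contributions (O − E)²/E:
  (40 − 40.601)²/40.601 = 0.0089
  (48 − 35.539)²/35.539 = 4.3692
  (25 − 36.860)²/36.860 = 3.8160
  (171 − 161.325)²/161.325 = 0.5802
  (150 − 141.214)²/141.214 = 0.5466
  (128 − 146.461)²/146.461 = 2.3270
  (158 − 167.074)²/167.074 = 0.4928
  (125 − 146.246)²/146.246 = 3.0865
  (182 − 151.680)²/151.680 = 6.0608
χ² = 0.0089 + 4.3692 + 3.8160 + 0.5802 + 0.5466 + 2.3270 + 0.4928 + 3.0865 + 6.0608 = 21.29

21.29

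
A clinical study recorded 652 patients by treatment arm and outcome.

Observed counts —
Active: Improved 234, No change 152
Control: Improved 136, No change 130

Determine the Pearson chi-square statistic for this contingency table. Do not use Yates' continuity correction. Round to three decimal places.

5.783

Row totals: 386, 266. Column totals: 370, 282. Grand total N = 652.
Expected counts (row total × column total / N):
  Active, Improved: 386×370/652 = 219.0491
  Active, No change: 386×282/652 = 166.9509
  Control, Improved: 266×370/652 = 150.9509
  Control, No change: 266×282/652 = 115.0491
Contributions (O − E)²/E:
  (234 − 219.0491)²/219.0491 = 1.0205
  (152 − 166.9509)²/166.9509 = 1.3389
  (136 − 150.9509)²/150.9509 = 1.4808
  (130 − 115.0491)²/115.0491 = 1.9429
χ² = 1.0205 + 1.3389 + 1.4808 + 1.9429 = 5.783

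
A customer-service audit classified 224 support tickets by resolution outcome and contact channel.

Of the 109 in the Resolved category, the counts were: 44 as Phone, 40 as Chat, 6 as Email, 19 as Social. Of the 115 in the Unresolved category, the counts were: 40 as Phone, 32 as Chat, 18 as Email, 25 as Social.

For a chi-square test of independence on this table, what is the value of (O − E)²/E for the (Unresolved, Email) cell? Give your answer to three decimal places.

2.617

Row total (Unresolved) = 115; column total (Email) = 24; N = 224.
Expected count E = 115 × 24 / 224 = 12.3214.
Contribution = (O − E)²/E = (18 − 12.3214)² / 12.3214 = 2.617.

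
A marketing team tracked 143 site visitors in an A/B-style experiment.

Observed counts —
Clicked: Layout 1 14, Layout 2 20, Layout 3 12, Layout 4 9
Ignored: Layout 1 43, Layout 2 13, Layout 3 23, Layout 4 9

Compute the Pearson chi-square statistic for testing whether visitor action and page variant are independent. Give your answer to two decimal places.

12.76

Row totals: 55, 88. Column totals: 57, 33, 35, 18. Grand total N = 143.
Expected counts (row total × column total / N):
  Clicked, Layout 1: 55×57/143 = 21.923
  Clicked, Layout 2: 55×33/143 = 12.692
  Clicked, Layout 3: 55×35/143 = 13.462
  Clicked, Layout 4: 55×18/143 = 6.923
  Ignored, Layout 1: 88×57/143 = 35.077
  Ignored, Layout 2: 88×33/143 = 20.308
  Ignored, Layout 3: 88×35/143 = 21.538
  Ignored, Layout 4: 88×18/143 = 11.077
Contributions (O − E)²/E:
  (14 − 21.923)²/21.923 = 2.8634
  (20 − 12.692)²/12.692 = 4.2079
  (12 − 13.462)²/13.462 = 0.1588
  (9 − 6.923)²/6.923 = 0.6231
  (43 − 35.077)²/35.077 = 1.7896
  (13 − 20.308)²/20.308 = 2.6298
  (23 − 21.538)²/21.538 = 0.0992
  (9 − 11.077)²/11.077 = 0.3894
χ² = 2.8634 + 4.2079 + 0.1588 + 0.6231 + 1.7896 + 2.6298 + 0.0992 + 0.3894 = 12.76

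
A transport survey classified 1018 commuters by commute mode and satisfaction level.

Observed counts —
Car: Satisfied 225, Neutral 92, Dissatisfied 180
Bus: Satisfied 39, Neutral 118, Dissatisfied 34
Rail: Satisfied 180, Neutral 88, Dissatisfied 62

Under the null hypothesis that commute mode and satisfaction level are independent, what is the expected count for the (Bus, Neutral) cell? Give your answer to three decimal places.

Row total (Bus) = 191; column total (Neutral) = 298; grand total N = 1018.
Expected count = (row total × column total) / N = 191 × 298 / 1018 = 55.912.

55.912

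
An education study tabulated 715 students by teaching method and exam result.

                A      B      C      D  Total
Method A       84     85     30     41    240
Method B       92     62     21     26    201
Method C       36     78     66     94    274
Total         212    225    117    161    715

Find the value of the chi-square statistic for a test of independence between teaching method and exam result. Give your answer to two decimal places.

Grand total N = 715.
Expected counts (row total × column total / N):
  Method A, A: 240×212/715 = 71.161
  Method A, B: 240×225/715 = 75.524
  Method A, C: 240×117/715 = 39.273
  Method A, D: 240×161/715 = 54.042
  Method B, A: 201×212/715 = 59.597
  Method B, B: 201×225/715 = 63.252
  Method B, C: 201×117/715 = 32.891
  Method B, D: 201×161/715 = 45.260
  Method C, A: 274×212/715 = 81.242
  Method C, B: 274×225/715 = 86.224
  Method C, C: 274×117/715 = 44.836
  Method C, D: 274×161/715 = 61.698
Contributions (O − E)²/E:
  (84 − 71.161)²/71.161 = 2.3164
  (85 − 75.524)²/75.524 = 1.1890
  (30 − 39.273)²/39.273 = 2.1895
  (41 − 54.042)²/54.042 = 3.1474
  (92 − 59.597)²/59.597 = 17.6176
  (62 − 63.252)²/63.252 = 0.0248
  (21 − 32.891)²/32.891 = 4.2989
  (26 − 45.260)²/45.260 = 8.1959
  (36 − 81.242)²/81.242 = 25.1943
  (78 − 86.224)²/86.224 = 0.7844
  (66 − 44.836)²/44.836 = 9.9901
  (94 − 61.698)²/61.698 = 16.9117
χ² = 2.3164 + 1.1890 + 2.1895 + 3.1474 + 17.6176 + 0.0248 + 4.2989 + 8.1959 + 25.1943 + 0.7844 + 9.9901 + 16.9117 = 91.86

91.86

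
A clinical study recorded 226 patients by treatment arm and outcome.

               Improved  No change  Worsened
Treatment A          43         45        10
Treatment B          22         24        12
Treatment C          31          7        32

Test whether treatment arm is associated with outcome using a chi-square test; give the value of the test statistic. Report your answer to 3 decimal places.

39.325

Row totals: 98, 58, 70. Column totals: 96, 76, 54. Grand total N = 226.
Expected counts (row total × column total / N):
  Treatment A, Improved: 98×96/226 = 41.6283
  Treatment A, No change: 98×76/226 = 32.9558
  Treatment A, Worsened: 98×54/226 = 23.4159
  Treatment B, Improved: 58×96/226 = 24.6372
  Treatment B, No change: 58×76/226 = 19.5044
  Treatment B, Worsened: 58×54/226 = 13.8584
  Treatment C, Improved: 70×96/226 = 29.7345
  Treatment C, No change: 70×76/226 = 23.5398
  Treatment C, Worsened: 70×54/226 = 16.7257
Contributions (O − E)²/E:
  (43 − 41.6283)²/41.6283 = 0.0452
  (45 − 32.9558)²/32.9558 = 4.4017
  (10 − 23.4159)²/23.4159 = 7.6865
  (22 − 24.6372)²/24.6372 = 0.2823
  (24 − 19.5044)²/19.5044 = 1.0362
  (12 − 13.8584)²/13.8584 = 0.2492
  (31 − 29.7345)²/29.7345 = 0.0539
  (7 − 23.5398)²/23.5398 = 11.6214
  (32 − 16.7257)²/16.7257 = 13.9488
χ² = 0.0452 + 4.4017 + 7.6865 + 0.2823 + 1.0362 + 0.2492 + 0.0539 + 11.6214 + 13.9488 = 39.325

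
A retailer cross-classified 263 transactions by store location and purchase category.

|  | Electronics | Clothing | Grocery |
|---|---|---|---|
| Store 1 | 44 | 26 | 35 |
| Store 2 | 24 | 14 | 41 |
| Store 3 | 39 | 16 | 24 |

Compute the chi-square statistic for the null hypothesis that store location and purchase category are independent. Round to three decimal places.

10.492

Row totals: 105, 79, 79. Column totals: 107, 56, 100. Grand total N = 263.
Expected counts (row total × column total / N):
  Store 1, Electronics: 105×107/263 = 42.7186
  Store 1, Clothing: 105×56/263 = 22.3574
  Store 1, Grocery: 105×100/263 = 39.9240
  Store 2, Electronics: 79×107/263 = 32.1407
  Store 2, Clothing: 79×56/263 = 16.8213
  Store 2, Grocery: 79×100/263 = 30.0380
  Store 3, Electronics: 79×107/263 = 32.1407
  Store 3, Clothing: 79×56/263 = 16.8213
  Store 3, Grocery: 79×100/263 = 30.0380
Contributions (O − E)²/E:
  (44 − 42.7186)²/42.7186 = 0.0384
  (26 − 22.3574)²/22.3574 = 0.5935
  (35 − 39.9240)²/39.9240 = 0.6073
  (24 − 32.1407)²/32.1407 = 2.0619
  (14 − 16.8213)²/16.8213 = 0.4732
  (41 − 30.0380)²/30.0380 = 4.0004
  (39 − 32.1407)²/32.1407 = 1.4639
  (16 − 16.8213)²/16.8213 = 0.0401
  (24 − 30.0380)²/30.0380 = 1.2137
χ² = 0.0384 + 0.5935 + 0.6073 + 2.0619 + 0.4732 + 4.0004 + 1.4639 + 0.0401 + 1.2137 = 10.492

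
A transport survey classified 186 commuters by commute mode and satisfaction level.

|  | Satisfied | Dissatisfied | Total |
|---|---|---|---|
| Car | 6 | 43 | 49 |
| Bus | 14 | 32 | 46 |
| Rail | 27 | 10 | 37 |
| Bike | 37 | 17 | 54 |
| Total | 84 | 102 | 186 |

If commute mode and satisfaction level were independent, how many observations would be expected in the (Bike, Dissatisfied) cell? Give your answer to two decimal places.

Row total (Bike) = 54; column total (Dissatisfied) = 102; grand total N = 186.
Expected count = (row total × column total) / N = 54 × 102 / 186 = 29.61.

29.61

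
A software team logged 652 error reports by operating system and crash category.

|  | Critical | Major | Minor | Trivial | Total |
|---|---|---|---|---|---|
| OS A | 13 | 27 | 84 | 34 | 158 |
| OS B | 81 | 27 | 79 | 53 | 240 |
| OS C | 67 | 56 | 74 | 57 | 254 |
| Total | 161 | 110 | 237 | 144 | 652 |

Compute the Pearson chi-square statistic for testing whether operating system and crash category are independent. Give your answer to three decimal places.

50.888

Grand total N = 652.
Expected counts (row total × column total / N):
  OS A, Critical: 158×161/652 = 39.0153
  OS A, Major: 158×110/652 = 26.6564
  OS A, Minor: 158×237/652 = 57.4325
  OS A, Trivial: 158×144/652 = 34.8957
  OS B, Critical: 240×161/652 = 59.2638
  OS B, Major: 240×110/652 = 40.4908
  OS B, Minor: 240×237/652 = 87.2393
  OS B, Trivial: 240×144/652 = 53.0061
  OS C, Critical: 254×161/652 = 62.7209
  OS C, Major: 254×110/652 = 42.8528
  OS C, Minor: 254×237/652 = 92.3282
  OS C, Trivial: 254×144/652 = 56.0982
Contributions (O − E)²/E:
  (13 − 39.0153)²/39.0153 = 17.3469
  (27 − 26.6564)²/26.6564 = 0.0044
  (84 − 57.4325)²/57.4325 = 12.2898
  (34 − 34.8957)²/34.8957 = 0.0230
  (81 − 59.2638)²/59.2638 = 7.9722
  (27 − 40.4908)²/40.4908 = 4.4949
  (79 − 87.2393)²/87.2393 = 0.7782
  (53 − 53.0061)²/53.0061 = 0.0000
  (67 − 62.7209)²/62.7209 = 0.2919
  (56 − 42.8528)²/42.8528 = 4.0335
  (74 − 92.3282)²/92.3282 = 3.6384
  (57 − 56.0982)²/56.0982 = 0.0145
χ² = 17.3469 + 0.0044 + 12.2898 + 0.0230 + 7.9722 + 4.4949 + 0.7782 + 0.0000 + 0.2919 + 4.0335 + 3.6384 + 0.0145 = 50.888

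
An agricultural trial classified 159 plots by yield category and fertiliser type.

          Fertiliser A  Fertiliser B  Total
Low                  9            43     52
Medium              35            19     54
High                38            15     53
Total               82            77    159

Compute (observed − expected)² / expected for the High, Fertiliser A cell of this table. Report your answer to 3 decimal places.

4.163

Row total (High) = 53; column total (Fertiliser A) = 82; N = 159.
Expected count E = 53 × 82 / 159 = 27.3333.
Contribution = (O − E)²/E = (38 − 27.3333)² / 27.3333 = 4.163.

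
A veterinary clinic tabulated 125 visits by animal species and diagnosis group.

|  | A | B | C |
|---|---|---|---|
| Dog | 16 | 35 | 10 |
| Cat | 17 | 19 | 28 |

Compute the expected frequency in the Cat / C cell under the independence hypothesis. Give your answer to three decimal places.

19.456

Row total (Cat) = 64; column total (C) = 38; grand total N = 125.
Expected count = (row total × column total) / N = 64 × 38 / 125 = 19.456.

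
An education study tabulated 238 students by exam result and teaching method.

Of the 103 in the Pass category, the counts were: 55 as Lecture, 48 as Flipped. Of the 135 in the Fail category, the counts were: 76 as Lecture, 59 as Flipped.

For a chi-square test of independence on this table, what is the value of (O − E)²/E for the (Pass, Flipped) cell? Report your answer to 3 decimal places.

0.062

Row total (Pass) = 103; column total (Flipped) = 107; N = 238.
Expected count E = 103 × 107 / 238 = 46.3067.
Contribution = (O − E)²/E = (48 − 46.3067)² / 46.3067 = 0.062.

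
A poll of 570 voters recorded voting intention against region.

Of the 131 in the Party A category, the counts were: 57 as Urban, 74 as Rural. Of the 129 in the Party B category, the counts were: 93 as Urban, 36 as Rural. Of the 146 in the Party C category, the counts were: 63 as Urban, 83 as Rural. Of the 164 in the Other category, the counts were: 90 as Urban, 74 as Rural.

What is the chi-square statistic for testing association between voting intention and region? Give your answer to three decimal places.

Row totals: 131, 129, 146, 164. Column totals: 303, 267. Grand total N = 570.
Expected counts (row total × column total / N):
  Party A, Urban: 131×303/570 = 69.6368
  Party A, Rural: 131×267/570 = 61.3632
  Party B, Urban: 129×303/570 = 68.5737
  Party B, Rural: 129×267/570 = 60.4263
  Party C, Urban: 146×303/570 = 77.6105
  Party C, Rural: 146×267/570 = 68.3895
  Other, Urban: 164×303/570 = 87.1789
  Other, Rural: 164×267/570 = 76.8211
Contributions (O − E)²/E:
  (57 − 69.6368)²/69.6368 = 2.2932
  (74 − 61.3632)²/61.3632 = 2.6024
  (93 − 68.5737)²/68.5737 = 8.7008
  (36 − 60.4263)²/60.4263 = 9.8739
  (63 − 77.6105)²/77.6105 = 2.7505
  (83 − 68.3895)²/68.3895 = 3.1213
  (90 − 87.1789)²/87.1789 = 0.0913
  (74 − 76.8211)²/76.8211 = 0.1036
χ² = 2.2932 + 2.6024 + 8.7008 + 9.8739 + 2.7505 + 3.1213 + 0.0913 + 0.1036 = 29.537

29.537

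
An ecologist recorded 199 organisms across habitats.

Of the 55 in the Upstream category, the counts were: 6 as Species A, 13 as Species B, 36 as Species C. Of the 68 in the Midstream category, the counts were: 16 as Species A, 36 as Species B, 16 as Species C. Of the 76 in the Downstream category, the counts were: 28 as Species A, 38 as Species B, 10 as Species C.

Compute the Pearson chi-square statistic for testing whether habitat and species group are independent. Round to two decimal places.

45.67

Row totals: 55, 68, 76. Column totals: 50, 87, 62. Grand total N = 199.
Expected counts (row total × column total / N):
  Upstream, Species A: 55×50/199 = 13.819
  Upstream, Species B: 55×87/199 = 24.045
  Upstream, Species C: 55×62/199 = 17.136
  Midstream, Species A: 68×50/199 = 17.085
  Midstream, Species B: 68×87/199 = 29.729
  Midstream, Species C: 68×62/199 = 21.186
  Downstream, Species A: 76×50/199 = 19.095
  Downstream, Species B: 76×87/199 = 33.226
  Downstream, Species C: 76×62/199 = 23.678
Contributions (O − E)²/E:
  (6 − 13.819)²/13.819 = 4.4241
  (13 − 24.045)²/24.045 = 5.0735
  (36 − 17.136)²/17.136 = 20.7663
  (16 − 17.085)²/17.085 = 0.0689
  (36 − 29.729)²/29.729 = 1.3228
  (16 − 21.186)²/21.186 = 1.2695
  (28 − 19.095)²/19.095 = 4.1529
  (38 − 33.226)²/33.226 = 0.6859
  (10 − 23.678)²/23.678 = 7.9013
χ² = 4.4241 + 5.0735 + 20.7663 + 0.0689 + 1.3228 + 1.2695 + 4.1529 + 0.6859 + 7.9013 = 45.67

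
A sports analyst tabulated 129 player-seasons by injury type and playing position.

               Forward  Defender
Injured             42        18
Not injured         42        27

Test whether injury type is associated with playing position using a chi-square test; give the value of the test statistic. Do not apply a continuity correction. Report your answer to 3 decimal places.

1.178

Row totals: 60, 69. Column totals: 84, 45. Grand total N = 129.
Expected counts (row total × column total / N):
  Injured, Forward: 60×84/129 = 39.0698
  Injured, Defender: 60×45/129 = 20.9302
  Not injured, Forward: 69×84/129 = 44.9302
  Not injured, Defender: 69×45/129 = 24.0698
Contributions (O − E)²/E:
  (42 − 39.0698)²/39.0698 = 0.2198
  (18 − 20.9302)²/20.9302 = 0.4102
  (42 − 44.9302)²/44.9302 = 0.1911
  (27 − 24.0698)²/24.0698 = 0.3567
χ² = 0.2198 + 0.4102 + 0.1911 + 0.3567 = 1.178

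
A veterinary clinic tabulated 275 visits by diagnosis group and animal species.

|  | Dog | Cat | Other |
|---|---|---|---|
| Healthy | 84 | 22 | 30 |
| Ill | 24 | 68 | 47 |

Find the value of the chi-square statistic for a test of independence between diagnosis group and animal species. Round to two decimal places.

Row totals: 136, 139. Column totals: 108, 90, 77. Grand total N = 275.
Expected counts (row total × column total / N):
  Healthy, Dog: 136×108/275 = 53.411
  Healthy, Cat: 136×90/275 = 44.509
  Healthy, Other: 136×77/275 = 38.080
  Ill, Dog: 139×108/275 = 54.589
  Ill, Cat: 139×90/275 = 45.491
  Ill, Other: 139×77/275 = 38.920
Contributions (O − E)²/E:
  (84 − 53.411)²/53.411 = 17.5186
  (22 − 44.509)²/44.509 = 11.3832
  (30 − 38.080)²/38.080 = 1.7145
  (24 − 54.589)²/54.589 = 17.1406
  (68 − 45.491)²/45.491 = 11.1375
  (47 − 38.920)²/38.920 = 1.6775
χ² = 17.5186 + 11.3832 + 1.7145 + 17.1406 + 11.1375 + 1.6775 = 60.57

60.57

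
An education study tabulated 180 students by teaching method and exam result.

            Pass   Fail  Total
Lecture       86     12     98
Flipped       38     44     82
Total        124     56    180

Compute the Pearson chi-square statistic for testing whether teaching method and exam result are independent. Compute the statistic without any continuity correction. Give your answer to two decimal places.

35.73

Grand total N = 180.
Expected counts (row total × column total / N):
  Lecture, Pass: 98×124/180 = 67.511
  Lecture, Fail: 98×56/180 = 30.489
  Flipped, Pass: 82×124/180 = 56.489
  Flipped, Fail: 82×56/180 = 25.511
Contributions (O − E)²/E:
  (86 − 67.511)²/67.511 = 5.0635
  (12 − 30.489)²/30.489 = 11.2120
  (38 − 56.489)²/56.489 = 6.0515
  (44 − 25.511)²/25.511 = 13.3998
χ² = 5.0635 + 11.2120 + 6.0515 + 13.3998 = 35.73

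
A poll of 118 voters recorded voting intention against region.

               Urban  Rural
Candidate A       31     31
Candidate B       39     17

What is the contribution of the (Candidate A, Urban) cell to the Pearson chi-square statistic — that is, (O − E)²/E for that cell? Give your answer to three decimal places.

0.908

Row total (Candidate A) = 62; column total (Urban) = 70; N = 118.
Expected count E = 62 × 70 / 118 = 36.7797.
Contribution = (O − E)²/E = (31 − 36.7797)² / 36.7797 = 0.908.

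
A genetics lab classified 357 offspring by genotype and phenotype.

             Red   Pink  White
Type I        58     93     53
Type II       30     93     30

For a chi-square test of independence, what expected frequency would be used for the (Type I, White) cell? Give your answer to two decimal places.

Row total (Type I) = 204; column total (White) = 83; grand total N = 357.
Expected count = (row total × column total) / N = 204 × 83 / 357 = 47.43.

47.43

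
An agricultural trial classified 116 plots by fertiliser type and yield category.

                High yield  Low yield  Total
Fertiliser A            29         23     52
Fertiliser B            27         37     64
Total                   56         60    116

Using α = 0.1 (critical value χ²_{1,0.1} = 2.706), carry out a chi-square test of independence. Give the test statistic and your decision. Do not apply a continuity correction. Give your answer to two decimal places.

Grand total N = 116.
Expected counts (row total × column total / N):
  Fertiliser A, High yield: 52×56/116 = 25.103
  Fertiliser A, Low yield: 52×60/116 = 26.897
  Fertiliser B, High yield: 64×56/116 = 30.897
  Fertiliser B, Low yield: 64×60/116 = 33.103
Contributions (O − E)²/E:
  (29 − 25.103)²/25.103 = 0.6050
  (23 − 26.897)²/26.897 = 0.5646
  (27 − 30.897)²/30.897 = 0.4915
  (37 − 33.103)²/33.103 = 0.4588
χ² = 0.6050 + 0.5646 + 0.4915 + 0.4588 = 2.12
df = (2−1)(2−1) = 1. Since 2.12 < 2.706, fail to reject the null hypothesis of independence at α = 0.1.

2.12; fail to reject H₀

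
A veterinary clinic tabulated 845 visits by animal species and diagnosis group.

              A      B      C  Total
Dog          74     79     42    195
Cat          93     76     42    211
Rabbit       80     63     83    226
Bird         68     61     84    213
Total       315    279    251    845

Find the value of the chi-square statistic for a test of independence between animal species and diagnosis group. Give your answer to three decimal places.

33.172

Grand total N = 845.
Expected counts (row total × column total / N):
  Dog, A: 195×315/845 = 72.6923
  Dog, B: 195×279/845 = 64.3846
  Dog, C: 195×251/845 = 57.9231
  Cat, A: 211×315/845 = 78.6568
  Cat, B: 211×279/845 = 69.6675
  Cat, C: 211×251/845 = 62.6757
  Rabbit, A: 226×315/845 = 84.2485
  Rabbit, B: 226×279/845 = 74.6201
  Rabbit, C: 226×251/845 = 67.1314
  Bird, A: 213×315/845 = 79.4024
  Bird, B: 213×279/845 = 70.3278
  Bird, C: 213×251/845 = 63.2698
Contributions (O − E)²/E:
  (74 − 72.6923)²/72.6923 = 0.0235
  (79 − 64.3846)²/64.3846 = 3.3177
  (42 − 57.9231)²/57.9231 = 4.3773
  (93 − 78.6568)²/78.6568 = 2.6155
  (76 − 69.6675)²/69.6675 = 0.5756
  (42 − 62.6757)²/62.6757 = 6.8206
  (80 − 84.2485)²/84.2485 = 0.2142
  (63 − 74.6201)²/74.6201 = 1.8095
  (83 − 67.1314)²/67.1314 = 3.7510
  (68 − 79.4024)²/79.4024 = 1.6374
  (61 − 70.3278)²/70.3278 = 1.2372
  (84 − 63.2698)²/63.2698 = 6.7922
χ² = 0.0235 + 3.3177 + 4.3773 + 2.6155 + 0.5756 + 6.8206 + 0.2142 + 1.8095 + 3.7510 + 1.6374 + 1.2372 + 6.7922 = 33.172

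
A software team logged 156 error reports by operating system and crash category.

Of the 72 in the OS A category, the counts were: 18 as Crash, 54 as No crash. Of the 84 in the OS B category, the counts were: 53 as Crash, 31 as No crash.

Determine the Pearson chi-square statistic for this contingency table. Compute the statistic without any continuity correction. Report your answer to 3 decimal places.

Row totals: 72, 84. Column totals: 71, 85. Grand total N = 156.
Expected counts (row total × column total / N):
  OS A, Crash: 72×71/156 = 32.7692
  OS A, No crash: 72×85/156 = 39.2308
  OS B, Crash: 84×71/156 = 38.2308
  OS B, No crash: 84×85/156 = 45.7692
Contributions (O − E)²/E:
  (18 − 32.7692)²/32.7692 = 6.6565
  (54 − 39.2308)²/39.2308 = 5.5602
  (53 − 38.2308)²/38.2308 = 5.7056
  (31 − 45.7692)²/45.7692 = 4.7659
χ² = 6.6565 + 5.5602 + 5.7056 + 4.7659 = 22.688

22.688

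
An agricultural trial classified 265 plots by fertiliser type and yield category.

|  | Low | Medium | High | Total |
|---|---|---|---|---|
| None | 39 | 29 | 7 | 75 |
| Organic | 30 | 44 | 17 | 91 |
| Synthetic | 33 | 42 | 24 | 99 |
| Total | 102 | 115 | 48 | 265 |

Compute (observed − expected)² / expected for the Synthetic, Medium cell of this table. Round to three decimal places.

0.022

Row total (Synthetic) = 99; column total (Medium) = 115; N = 265.
Expected count E = 99 × 115 / 265 = 42.9623.
Contribution = (O − E)²/E = (42 − 42.9623)² / 42.9623 = 0.022.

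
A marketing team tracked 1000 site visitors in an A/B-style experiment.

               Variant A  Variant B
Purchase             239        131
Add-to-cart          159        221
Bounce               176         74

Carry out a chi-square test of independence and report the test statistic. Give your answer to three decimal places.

Row totals: 370, 380, 250. Column totals: 574, 426. Grand total N = 1000.
Expected counts (row total × column total / N):
  Purchase, Variant A: 370×574/1000 = 212.3800
  Purchase, Variant B: 370×426/1000 = 157.6200
  Add-to-cart, Variant A: 380×574/1000 = 218.1200
  Add-to-cart, Variant B: 380×426/1000 = 161.8800
  Bounce, Variant A: 250×574/1000 = 143.5000
  Bounce, Variant B: 250×426/1000 = 106.5000
Contributions (O − E)²/E:
  (239 − 212.3800)²/212.3800 = 3.3366
  (131 − 157.6200)²/157.6200 = 4.4958
  (159 − 218.1200)²/218.1200 = 16.0241
  (221 − 161.8800)²/161.8800 = 21.5911
  (176 − 143.5000)²/143.5000 = 7.3606
  (74 − 106.5000)²/106.5000 = 9.9178
χ² = 3.3366 + 4.4958 + 16.0241 + 21.5911 + 7.3606 + 9.9178 = 62.726

62.726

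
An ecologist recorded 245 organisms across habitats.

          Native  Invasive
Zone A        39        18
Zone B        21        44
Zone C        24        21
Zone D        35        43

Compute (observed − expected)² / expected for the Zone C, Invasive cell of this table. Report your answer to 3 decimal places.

0.198

Row total (Zone C) = 45; column total (Invasive) = 126; N = 245.
Expected count E = 45 × 126 / 245 = 23.1429.
Contribution = (O − E)²/E = (21 − 23.1429)² / 23.1429 = 0.198.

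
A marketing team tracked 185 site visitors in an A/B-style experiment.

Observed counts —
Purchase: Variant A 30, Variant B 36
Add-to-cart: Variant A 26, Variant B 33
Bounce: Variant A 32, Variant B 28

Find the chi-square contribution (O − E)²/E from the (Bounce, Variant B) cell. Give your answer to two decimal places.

0.38

Row total (Bounce) = 60; column total (Variant B) = 97; N = 185.
Expected count E = 60 × 97 / 185 = 31.459.
Contribution = (O − E)²/E = (28 − 31.459)² / 31.459 = 0.38.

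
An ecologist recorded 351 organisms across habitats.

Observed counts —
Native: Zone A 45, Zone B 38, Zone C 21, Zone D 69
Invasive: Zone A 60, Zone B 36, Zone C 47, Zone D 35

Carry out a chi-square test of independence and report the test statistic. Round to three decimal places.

23.187

Row totals: 173, 178. Column totals: 105, 74, 68, 104. Grand total N = 351.
Expected counts (row total × column total / N):
  Native, Zone A: 173×105/351 = 51.7521
  Native, Zone B: 173×74/351 = 36.4729
  Native, Zone C: 173×68/351 = 33.5157
  Native, Zone D: 173×104/351 = 51.2593
  Invasive, Zone A: 178×105/351 = 53.2479
  Invasive, Zone B: 178×74/351 = 37.5271
  Invasive, Zone C: 178×68/351 = 34.4843
  Invasive, Zone D: 178×104/351 = 52.7407
Contributions (O − E)²/E:
  (45 − 51.7521)²/51.7521 = 0.8809
  (38 − 36.4729)²/36.4729 = 0.0639
  (21 − 33.5157)²/33.5157 = 4.6737
  (69 − 51.2593)²/51.2593 = 6.1400
  (60 − 53.2479)²/53.2479 = 0.8562
  (36 − 37.5271)²/37.5271 = 0.0621
  (47 − 34.4843)²/34.4843 = 4.5424
  (35 − 52.7407)²/52.7407 = 5.9675
χ² = 0.8809 + 0.0639 + 4.6737 + 6.1400 + 0.8562 + 0.0621 + 4.5424 + 5.9675 = 23.187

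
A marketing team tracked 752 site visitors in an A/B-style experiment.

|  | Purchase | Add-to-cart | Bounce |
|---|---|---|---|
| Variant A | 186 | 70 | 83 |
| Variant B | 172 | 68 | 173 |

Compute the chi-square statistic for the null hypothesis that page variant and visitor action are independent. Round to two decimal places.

25.18

Row totals: 339, 413. Column totals: 358, 138, 256. Grand total N = 752.
Expected counts (row total × column total / N):
  Variant A, Purchase: 339×358/752 = 161.386
  Variant A, Add-to-cart: 339×138/752 = 62.210
  Variant A, Bounce: 339×256/752 = 115.404
  Variant B, Purchase: 413×358/752 = 196.614
  Variant B, Add-to-cart: 413×138/752 = 75.790
  Variant B, Bounce: 413×256/752 = 140.596
Contributions (O − E)²/E:
  (186 − 161.386)²/161.386 = 3.7540
  (70 − 62.210)²/62.210 = 0.9755
  (83 − 115.404)²/115.404 = 9.0986
  (172 − 196.614)²/196.614 = 3.0814
  (68 − 75.790)²/75.790 = 0.8007
  (173 − 140.596)²/140.596 = 7.4683
χ² = 3.7540 + 0.9755 + 9.0986 + 3.0814 + 0.8007 + 7.4683 = 25.18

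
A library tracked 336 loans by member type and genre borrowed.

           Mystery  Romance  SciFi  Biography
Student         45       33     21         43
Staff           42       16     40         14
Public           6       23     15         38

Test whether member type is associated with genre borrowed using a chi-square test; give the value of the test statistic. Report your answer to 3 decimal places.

Row totals: 142, 112, 82. Column totals: 93, 72, 76, 95. Grand total N = 336.
Expected counts (row total × column total / N):
  Student, Mystery: 142×93/336 = 39.3036
  Student, Romance: 142×72/336 = 30.4286
  Student, SciFi: 142×76/336 = 32.1190
  Student, Biography: 142×95/336 = 40.1488
  Staff, Mystery: 112×93/336 = 31.0000
  Staff, Romance: 112×72/336 = 24.0000
  Staff, SciFi: 112×76/336 = 25.3333
  Staff, Biography: 112×95/336 = 31.6667
  Public, Mystery: 82×93/336 = 22.6964
  Public, Romance: 82×72/336 = 17.5714
  Public, SciFi: 82×76/336 = 18.5476
  Public, Biography: 82×95/336 = 23.1845
Contributions (O − E)²/E:
  (45 − 39.3036)²/39.3036 = 0.8256
  (33 − 30.4286)²/30.4286 = 0.2173
  (21 − 32.1190)²/32.1190 = 3.8492
  (43 − 40.1488)²/40.1488 = 0.2025
  (42 − 31.0000)²/31.0000 = 3.9032
  (16 − 24.0000)²/24.0000 = 2.6667
  (40 − 25.3333)²/25.3333 = 8.4913
  (14 − 31.6667)²/31.6667 = 9.8562
  (6 − 22.6964)²/22.6964 = 12.2826
  (23 − 17.5714)²/17.5714 = 1.6771
  (15 − 18.5476)²/18.5476 = 0.6785
  (38 − 23.1845)²/23.1845 = 9.4675
χ² = 0.8256 + 0.2173 + 3.8492 + 0.2025 + 3.9032 + 2.6667 + 8.4913 + 9.8562 + 12.2826 + 1.6771 + 0.6785 + 9.4675 = 54.118

54.118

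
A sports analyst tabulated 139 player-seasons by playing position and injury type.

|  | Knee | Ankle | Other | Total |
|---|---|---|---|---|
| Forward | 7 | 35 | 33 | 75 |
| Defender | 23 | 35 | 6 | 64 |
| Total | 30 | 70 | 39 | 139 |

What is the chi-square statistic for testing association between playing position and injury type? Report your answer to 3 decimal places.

Grand total N = 139.
Expected counts (row total × column total / N):
  Forward, Knee: 75×30/139 = 16.1871
  Forward, Ankle: 75×70/139 = 37.7698
  Forward, Other: 75×39/139 = 21.0432
  Defender, Knee: 64×30/139 = 13.8129
  Defender, Ankle: 64×70/139 = 32.2302
  Defender, Other: 64×39/139 = 17.9568
Contributions (O − E)²/E:
  (7 − 16.1871)²/16.1871 = 5.2142
  (35 − 37.7698)²/37.7698 = 0.2031
  (33 − 21.0432)²/21.0432 = 6.7939
  (23 − 13.8129)²/13.8129 = 6.1104
  (35 − 32.2302)²/32.2302 = 0.2380
  (6 − 17.9568)²/17.9568 = 7.9616
χ² = 5.2142 + 0.2031 + 6.7939 + 6.1104 + 0.2380 + 7.9616 = 26.521

26.521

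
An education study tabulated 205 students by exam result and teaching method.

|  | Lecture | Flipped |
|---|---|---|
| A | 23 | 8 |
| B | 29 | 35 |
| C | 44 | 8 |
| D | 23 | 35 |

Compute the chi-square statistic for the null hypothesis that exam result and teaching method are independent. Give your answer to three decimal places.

30.710

Row totals: 31, 64, 52, 58. Column totals: 119, 86. Grand total N = 205.
Expected counts (row total × column total / N):
  A, Lecture: 31×119/205 = 17.9951
  A, Flipped: 31×86/205 = 13.0049
  B, Lecture: 64×119/205 = 37.1512
  B, Flipped: 64×86/205 = 26.8488
  C, Lecture: 52×119/205 = 30.1854
  C, Flipped: 52×86/205 = 21.8146
  D, Lecture: 58×119/205 = 33.6683
  D, Flipped: 58×86/205 = 24.3317
Contributions (O − E)²/E:
  (23 − 17.9951)²/17.9951 = 1.3920
  (8 − 13.0049)²/13.0049 = 1.9261
  (29 − 37.1512)²/37.1512 = 1.7884
  (35 − 26.8488)²/26.8488 = 2.4747
  (44 − 30.1854)²/30.1854 = 6.3224
  (8 − 21.8146)²/21.8146 = 8.7484
  (23 − 33.6683)²/33.6683 = 3.3804
  (35 − 24.3317)²/24.3317 = 4.6775
χ² = 1.3920 + 1.9261 + 1.7884 + 2.4747 + 6.3224 + 8.7484 + 3.3804 + 4.6775 = 30.710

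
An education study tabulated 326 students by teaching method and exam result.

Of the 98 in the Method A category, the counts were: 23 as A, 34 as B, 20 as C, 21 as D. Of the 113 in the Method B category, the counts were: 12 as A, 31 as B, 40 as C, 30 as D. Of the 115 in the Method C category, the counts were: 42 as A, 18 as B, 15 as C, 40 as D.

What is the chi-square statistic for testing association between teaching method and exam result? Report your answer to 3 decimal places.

40.278

Row totals: 98, 113, 115. Column totals: 77, 83, 75, 91. Grand total N = 326.
Expected counts (row total × column total / N):
  Method A, A: 98×77/326 = 23.1472
  Method A, B: 98×83/326 = 24.9509
  Method A, C: 98×75/326 = 22.5460
  Method A, D: 98×91/326 = 27.3558
  Method B, A: 113×77/326 = 26.6902
  Method B, B: 113×83/326 = 28.7699
  Method B, C: 113×75/326 = 25.9969
  Method B, D: 113×91/326 = 31.5429
  Method C, A: 115×77/326 = 27.1626
  Method C, B: 115×83/326 = 29.2791
  Method C, C: 115×75/326 = 26.4571
  Method C, D: 115×91/326 = 32.1012
Contributions (O − E)²/E:
  (23 − 23.1472)²/23.1472 = 0.0009
  (34 − 24.9509)²/24.9509 = 3.2819
  (20 − 22.5460)²/22.5460 = 0.2875
  (21 − 27.3558)²/27.3558 = 1.4767
  (12 − 26.6902)²/26.6902 = 8.0854
  (31 − 28.7699)²/28.7699 = 0.1729
  (40 − 25.9969)²/25.9969 = 7.5427
  (30 − 31.5429)²/31.5429 = 0.0755
  (42 − 27.1626)²/27.1626 = 8.1048
  (18 − 29.2791)²/29.2791 = 4.3450
  (15 − 26.4571)²/26.4571 = 4.9614
  (40 − 32.1012)²/32.1012 = 1.9436
χ² = 0.0009 + 3.2819 + 0.2875 + 1.4767 + 8.0854 + 0.1729 + 7.5427 + 0.0755 + 8.1048 + 4.3450 + 4.9614 + 1.9436 = 40.278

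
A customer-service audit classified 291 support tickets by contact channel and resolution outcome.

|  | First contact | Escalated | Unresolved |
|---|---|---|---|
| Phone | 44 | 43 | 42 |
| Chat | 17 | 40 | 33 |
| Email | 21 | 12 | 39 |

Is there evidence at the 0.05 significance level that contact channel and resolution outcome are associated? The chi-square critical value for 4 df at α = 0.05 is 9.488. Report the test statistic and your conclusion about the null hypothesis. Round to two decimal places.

Row totals: 129, 90, 72. Column totals: 82, 95, 114. Grand total N = 291.
Expected counts (row total × column total / N):
  Phone, First contact: 129×82/291 = 36.351
  Phone, Escalated: 129×95/291 = 42.113
  Phone, Unresolved: 129×114/291 = 50.536
  Chat, First contact: 90×82/291 = 25.361
  Chat, Escalated: 90×95/291 = 29.381
  Chat, Unresolved: 90×114/291 = 35.258
  Email, First contact: 72×82/291 = 20.289
  Email, Escalated: 72×95/291 = 23.505
  Email, Unresolved: 72×114/291 = 28.206
Contributions (O − E)²/E:
  (44 − 36.351)²/36.351 = 1.6095
  (43 − 42.113)²/42.113 = 0.0187
  (42 − 50.536)²/50.536 = 1.4418
  (17 − 25.361)²/25.361 = 2.7564
  (40 − 29.381)²/29.381 = 3.8380
  (33 − 35.258)²/35.258 = 0.1446
  (21 − 20.289)²/20.289 = 0.0249
  (12 − 23.505)²/23.505 = 5.6314
  (39 − 28.206)²/28.206 = 4.1307
χ² = 1.6095 + 0.0187 + 1.4418 + 2.7564 + 3.8380 + 0.1446 + 0.0249 + 5.6314 + 4.1307 = 19.60
df = (3−1)(3−1) = 4. Since 19.60 > 9.488, reject the null hypothesis of independence at α = 0.05.

19.60; reject H₀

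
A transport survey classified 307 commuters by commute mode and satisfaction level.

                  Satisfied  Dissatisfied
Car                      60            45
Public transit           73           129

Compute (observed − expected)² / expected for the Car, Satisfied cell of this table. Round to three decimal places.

4.629

Row total (Car) = 105; column total (Satisfied) = 133; N = 307.
Expected count E = 105 × 133 / 307 = 45.4886.
Contribution = (O − E)²/E = (60 − 45.4886)² / 45.4886 = 4.629.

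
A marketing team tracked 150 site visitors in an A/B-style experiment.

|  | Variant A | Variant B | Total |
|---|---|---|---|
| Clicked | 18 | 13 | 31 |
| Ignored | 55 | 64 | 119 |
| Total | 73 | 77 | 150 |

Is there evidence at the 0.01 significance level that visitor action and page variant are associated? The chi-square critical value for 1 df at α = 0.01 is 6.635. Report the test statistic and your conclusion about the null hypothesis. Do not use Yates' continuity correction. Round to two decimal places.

1.38; fail to reject H₀

Grand total N = 150.
Expected counts (row total × column total / N):
  Clicked, Variant A: 31×73/150 = 15.087
  Clicked, Variant B: 31×77/150 = 15.913
  Ignored, Variant A: 119×73/150 = 57.913
  Ignored, Variant B: 119×77/150 = 61.087
Contributions (O − E)²/E:
  (18 − 15.087)²/15.087 = 0.5624
  (13 − 15.913)²/15.913 = 0.5332
  (55 − 57.913)²/57.913 = 0.1465
  (64 − 61.087)²/61.087 = 0.1389
χ² = 0.5624 + 0.5332 + 0.1465 + 0.1389 = 1.38
df = (2−1)(2−1) = 1. Since 1.38 < 6.635, fail to reject the null hypothesis of independence at α = 0.01.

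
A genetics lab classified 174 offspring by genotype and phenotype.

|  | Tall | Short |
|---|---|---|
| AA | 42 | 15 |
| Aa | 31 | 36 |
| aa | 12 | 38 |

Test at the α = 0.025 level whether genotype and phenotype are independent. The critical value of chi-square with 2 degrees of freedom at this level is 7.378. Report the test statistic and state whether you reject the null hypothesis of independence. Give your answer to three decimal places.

26.605; reject H₀

Row totals: 57, 67, 50. Column totals: 85, 89. Grand total N = 174.
Expected counts (row total × column total / N):
  AA, Tall: 57×85/174 = 27.84483
  AA, Short: 57×89/174 = 29.15517
  Aa, Tall: 67×85/174 = 32.72989
  Aa, Short: 67×89/174 = 34.27011
  aa, Tall: 50×85/174 = 24.42529
  aa, Short: 50×89/174 = 25.57471
Contributions (O − E)²/E:
  (42 − 27.84483)²/27.84483 = 7.1959
  (15 − 29.15517)²/29.15517 = 6.8725
  (31 − 32.72989)²/32.72989 = 0.0914
  (36 − 34.27011)²/34.27011 = 0.0873
  (12 − 24.42529)²/24.42529 = 6.3208
  (38 − 25.57471)²/25.57471 = 6.0367
χ² = 7.1959 + 6.8725 + 0.0914 + 0.0873 + 6.3208 + 6.0367 = 26.605
df = (3−1)(2−1) = 2. Since 26.605 > 7.378, reject the null hypothesis of independence at α = 0.025.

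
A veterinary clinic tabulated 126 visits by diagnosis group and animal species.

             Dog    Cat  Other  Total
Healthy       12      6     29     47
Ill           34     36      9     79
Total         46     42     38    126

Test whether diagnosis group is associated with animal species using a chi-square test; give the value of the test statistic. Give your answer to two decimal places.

36.72

Grand total N = 126.
Expected counts (row total × column total / N):
  Healthy, Dog: 47×46/126 = 17.1587
  Healthy, Cat: 47×42/126 = 15.6667
  Healthy, Other: 47×38/126 = 14.1746
  Ill, Dog: 79×46/126 = 28.8413
  Ill, Cat: 79×42/126 = 26.3333
  Ill, Other: 79×38/126 = 23.8254
Contributions (O − E)²/E:
  (12 − 17.1587)²/17.1587 = 1.5509
  (6 − 15.6667)²/15.6667 = 5.9646
  (29 − 14.1746)²/14.1746 = 15.5061
  (34 − 28.8413)²/28.8413 = 0.9227
  (36 − 26.3333)²/26.3333 = 3.5486
  (9 − 23.8254)²/23.8254 = 9.2251
χ² = 1.5509 + 5.9646 + 15.5061 + 0.9227 + 3.5486 + 9.2251 = 36.72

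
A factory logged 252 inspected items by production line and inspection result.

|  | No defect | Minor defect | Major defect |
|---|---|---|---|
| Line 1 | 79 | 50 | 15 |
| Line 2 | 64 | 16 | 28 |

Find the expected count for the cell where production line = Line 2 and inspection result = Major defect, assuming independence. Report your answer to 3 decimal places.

18.429

Row total (Line 2) = 108; column total (Major defect) = 43; grand total N = 252.
Expected count = (row total × column total) / N = 108 × 43 / 252 = 18.429.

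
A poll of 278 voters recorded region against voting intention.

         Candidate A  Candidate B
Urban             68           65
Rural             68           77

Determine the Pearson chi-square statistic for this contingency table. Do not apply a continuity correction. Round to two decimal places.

Row totals: 133, 145. Column totals: 136, 142. Grand total N = 278.
Expected counts (row total × column total / N):
  Urban, Candidate A: 133×136/278 = 65.065
  Urban, Candidate B: 133×142/278 = 67.935
  Rural, Candidate A: 145×136/278 = 70.935
  Rural, Candidate B: 145×142/278 = 74.065
Contributions (O − E)²/E:
  (68 − 65.065)²/65.065 = 0.1324
  (65 − 67.935)²/67.935 = 0.1268
  (68 − 70.935)²/70.935 = 0.1214
  (77 − 74.065)²/74.065 = 0.1163
χ² = 0.1324 + 0.1268 + 0.1214 + 0.1163 = 0.50

0.50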